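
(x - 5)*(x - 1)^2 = x^3 - 7*x^2 + 11*x - 5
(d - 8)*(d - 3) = d^2 - 11*d + 24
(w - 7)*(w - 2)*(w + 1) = w^3 - 8*w^2 + 5*w + 14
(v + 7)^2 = v^2 + 14*v + 49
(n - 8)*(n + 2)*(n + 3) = n^3 - 3*n^2 - 34*n - 48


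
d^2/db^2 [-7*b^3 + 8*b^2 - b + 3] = 16 - 42*b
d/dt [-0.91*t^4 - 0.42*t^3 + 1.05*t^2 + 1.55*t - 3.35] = -3.64*t^3 - 1.26*t^2 + 2.1*t + 1.55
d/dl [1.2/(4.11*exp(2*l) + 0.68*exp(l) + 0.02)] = (-9.864*exp(l) - 0.816)*exp(l)/(4.11*exp(2*l) + 0.68*exp(l) + 0.02)^2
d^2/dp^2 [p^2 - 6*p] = 2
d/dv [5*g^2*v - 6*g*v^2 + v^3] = 5*g^2 - 12*g*v + 3*v^2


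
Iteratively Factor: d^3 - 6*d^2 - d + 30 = (d - 5)*(d^2 - d - 6) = (d - 5)*(d + 2)*(d - 3)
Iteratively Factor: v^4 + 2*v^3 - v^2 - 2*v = (v + 2)*(v^3 - v) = v*(v + 2)*(v^2 - 1) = v*(v - 1)*(v + 2)*(v + 1)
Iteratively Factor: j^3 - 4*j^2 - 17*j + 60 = (j - 3)*(j^2 - j - 20) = (j - 3)*(j + 4)*(j - 5)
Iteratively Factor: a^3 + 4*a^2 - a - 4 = (a + 4)*(a^2 - 1) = (a - 1)*(a + 4)*(a + 1)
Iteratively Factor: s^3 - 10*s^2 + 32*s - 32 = (s - 2)*(s^2 - 8*s + 16) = (s - 4)*(s - 2)*(s - 4)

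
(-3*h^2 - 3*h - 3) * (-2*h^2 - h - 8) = 6*h^4 + 9*h^3 + 33*h^2 + 27*h + 24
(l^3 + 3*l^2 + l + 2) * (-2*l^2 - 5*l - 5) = -2*l^5 - 11*l^4 - 22*l^3 - 24*l^2 - 15*l - 10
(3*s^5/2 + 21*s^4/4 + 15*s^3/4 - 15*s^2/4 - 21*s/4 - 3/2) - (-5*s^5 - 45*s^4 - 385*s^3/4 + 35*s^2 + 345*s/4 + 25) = 13*s^5/2 + 201*s^4/4 + 100*s^3 - 155*s^2/4 - 183*s/2 - 53/2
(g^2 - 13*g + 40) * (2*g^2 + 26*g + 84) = 2*g^4 - 174*g^2 - 52*g + 3360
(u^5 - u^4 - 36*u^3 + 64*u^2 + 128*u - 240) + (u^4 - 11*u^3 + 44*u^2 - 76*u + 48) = u^5 - 47*u^3 + 108*u^2 + 52*u - 192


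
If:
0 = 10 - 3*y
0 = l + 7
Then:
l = -7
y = 10/3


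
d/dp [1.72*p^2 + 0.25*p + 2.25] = 3.44*p + 0.25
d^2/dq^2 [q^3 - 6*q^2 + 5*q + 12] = 6*q - 12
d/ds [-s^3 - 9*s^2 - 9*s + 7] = -3*s^2 - 18*s - 9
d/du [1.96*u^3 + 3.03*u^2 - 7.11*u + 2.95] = 5.88*u^2 + 6.06*u - 7.11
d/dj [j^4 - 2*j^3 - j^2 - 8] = 2*j*(2*j^2 - 3*j - 1)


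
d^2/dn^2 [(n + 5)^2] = 2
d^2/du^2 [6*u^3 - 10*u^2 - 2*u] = 36*u - 20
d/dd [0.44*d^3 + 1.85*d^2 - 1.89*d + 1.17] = 1.32*d^2 + 3.7*d - 1.89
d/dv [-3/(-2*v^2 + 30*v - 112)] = 3*(15 - 2*v)/(2*(v^2 - 15*v + 56)^2)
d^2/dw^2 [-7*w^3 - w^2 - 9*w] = -42*w - 2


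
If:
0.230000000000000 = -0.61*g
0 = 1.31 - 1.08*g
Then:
No Solution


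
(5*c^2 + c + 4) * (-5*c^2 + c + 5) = -25*c^4 + 6*c^2 + 9*c + 20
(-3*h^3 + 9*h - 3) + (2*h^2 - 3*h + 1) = -3*h^3 + 2*h^2 + 6*h - 2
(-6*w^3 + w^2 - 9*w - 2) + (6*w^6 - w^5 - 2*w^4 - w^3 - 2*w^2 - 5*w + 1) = 6*w^6 - w^5 - 2*w^4 - 7*w^3 - w^2 - 14*w - 1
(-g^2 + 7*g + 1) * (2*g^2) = -2*g^4 + 14*g^3 + 2*g^2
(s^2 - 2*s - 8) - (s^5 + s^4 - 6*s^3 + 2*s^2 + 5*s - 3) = -s^5 - s^4 + 6*s^3 - s^2 - 7*s - 5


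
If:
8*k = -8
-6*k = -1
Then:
No Solution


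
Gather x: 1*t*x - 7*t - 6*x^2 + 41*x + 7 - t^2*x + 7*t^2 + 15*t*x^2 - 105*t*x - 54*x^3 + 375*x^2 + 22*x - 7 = 7*t^2 - 7*t - 54*x^3 + x^2*(15*t + 369) + x*(-t^2 - 104*t + 63)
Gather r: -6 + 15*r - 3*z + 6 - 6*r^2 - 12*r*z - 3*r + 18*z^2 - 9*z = -6*r^2 + r*(12 - 12*z) + 18*z^2 - 12*z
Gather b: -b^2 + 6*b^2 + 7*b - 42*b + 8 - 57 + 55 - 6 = 5*b^2 - 35*b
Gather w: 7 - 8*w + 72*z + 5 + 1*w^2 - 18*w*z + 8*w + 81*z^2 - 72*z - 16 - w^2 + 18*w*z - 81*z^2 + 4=0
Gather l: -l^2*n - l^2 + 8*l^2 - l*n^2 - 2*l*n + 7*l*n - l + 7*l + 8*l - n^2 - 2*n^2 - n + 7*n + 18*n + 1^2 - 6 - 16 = l^2*(7 - n) + l*(-n^2 + 5*n + 14) - 3*n^2 + 24*n - 21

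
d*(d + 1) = d^2 + d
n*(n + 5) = n^2 + 5*n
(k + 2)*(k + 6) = k^2 + 8*k + 12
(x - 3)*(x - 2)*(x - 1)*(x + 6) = x^4 - 25*x^2 + 60*x - 36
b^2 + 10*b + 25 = (b + 5)^2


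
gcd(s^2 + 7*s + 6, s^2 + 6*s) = s + 6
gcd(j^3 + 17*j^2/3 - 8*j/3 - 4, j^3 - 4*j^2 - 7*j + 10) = j - 1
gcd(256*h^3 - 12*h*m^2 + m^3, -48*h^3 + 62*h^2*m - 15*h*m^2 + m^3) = 8*h - m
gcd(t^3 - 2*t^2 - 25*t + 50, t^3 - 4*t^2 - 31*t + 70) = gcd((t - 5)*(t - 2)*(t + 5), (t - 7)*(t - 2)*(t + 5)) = t^2 + 3*t - 10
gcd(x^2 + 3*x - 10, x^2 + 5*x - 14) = x - 2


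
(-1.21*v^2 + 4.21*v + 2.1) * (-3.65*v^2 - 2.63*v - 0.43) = 4.4165*v^4 - 12.1842*v^3 - 18.217*v^2 - 7.3333*v - 0.903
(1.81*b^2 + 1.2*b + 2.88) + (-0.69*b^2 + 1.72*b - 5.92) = 1.12*b^2 + 2.92*b - 3.04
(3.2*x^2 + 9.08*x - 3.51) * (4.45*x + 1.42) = 14.24*x^3 + 44.95*x^2 - 2.7259*x - 4.9842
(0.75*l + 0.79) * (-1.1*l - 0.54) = -0.825*l^2 - 1.274*l - 0.4266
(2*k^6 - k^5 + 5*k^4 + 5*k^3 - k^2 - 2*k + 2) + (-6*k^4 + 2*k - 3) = 2*k^6 - k^5 - k^4 + 5*k^3 - k^2 - 1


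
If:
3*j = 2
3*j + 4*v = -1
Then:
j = 2/3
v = -3/4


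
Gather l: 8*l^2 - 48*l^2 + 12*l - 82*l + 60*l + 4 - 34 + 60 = -40*l^2 - 10*l + 30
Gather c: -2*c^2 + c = -2*c^2 + c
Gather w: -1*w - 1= -w - 1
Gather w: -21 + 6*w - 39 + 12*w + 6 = 18*w - 54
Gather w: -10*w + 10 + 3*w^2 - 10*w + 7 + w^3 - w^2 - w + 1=w^3 + 2*w^2 - 21*w + 18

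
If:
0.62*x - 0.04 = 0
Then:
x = 0.06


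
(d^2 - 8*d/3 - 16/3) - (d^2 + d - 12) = 20/3 - 11*d/3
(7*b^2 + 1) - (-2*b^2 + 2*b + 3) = 9*b^2 - 2*b - 2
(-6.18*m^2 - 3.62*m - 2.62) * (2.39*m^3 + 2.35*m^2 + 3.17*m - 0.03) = -14.7702*m^5 - 23.1748*m^4 - 34.3594*m^3 - 17.447*m^2 - 8.1968*m + 0.0786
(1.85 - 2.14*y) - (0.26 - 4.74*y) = 2.6*y + 1.59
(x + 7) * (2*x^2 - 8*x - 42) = 2*x^3 + 6*x^2 - 98*x - 294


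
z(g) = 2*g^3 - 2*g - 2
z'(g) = 6*g^2 - 2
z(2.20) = 14.90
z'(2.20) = 27.04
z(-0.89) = -1.63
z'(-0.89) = 2.75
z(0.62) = -2.76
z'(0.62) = 0.31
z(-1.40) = -4.69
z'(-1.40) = 9.76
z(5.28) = 281.84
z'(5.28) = 165.27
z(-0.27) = -1.50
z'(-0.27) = -1.56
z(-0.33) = -1.41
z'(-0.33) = -1.35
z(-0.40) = -1.33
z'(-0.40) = -1.04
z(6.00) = 418.00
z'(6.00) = 214.00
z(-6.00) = -422.00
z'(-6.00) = 214.00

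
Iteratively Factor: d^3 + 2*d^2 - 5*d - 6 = (d + 3)*(d^2 - d - 2) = (d - 2)*(d + 3)*(d + 1)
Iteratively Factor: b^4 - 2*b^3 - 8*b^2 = (b)*(b^3 - 2*b^2 - 8*b) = b^2*(b^2 - 2*b - 8) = b^2*(b + 2)*(b - 4)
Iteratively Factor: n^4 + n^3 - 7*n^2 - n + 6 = (n - 2)*(n^3 + 3*n^2 - n - 3) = (n - 2)*(n + 3)*(n^2 - 1) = (n - 2)*(n - 1)*(n + 3)*(n + 1)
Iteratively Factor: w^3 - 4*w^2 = (w)*(w^2 - 4*w) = w*(w - 4)*(w)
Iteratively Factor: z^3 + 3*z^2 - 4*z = (z - 1)*(z^2 + 4*z) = z*(z - 1)*(z + 4)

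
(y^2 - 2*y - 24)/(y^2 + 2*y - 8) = (y - 6)/(y - 2)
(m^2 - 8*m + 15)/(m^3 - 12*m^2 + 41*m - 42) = (m - 5)/(m^2 - 9*m + 14)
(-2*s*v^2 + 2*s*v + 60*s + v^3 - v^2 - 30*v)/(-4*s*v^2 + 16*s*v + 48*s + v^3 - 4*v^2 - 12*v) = (2*s*v + 10*s - v^2 - 5*v)/(4*s*v + 8*s - v^2 - 2*v)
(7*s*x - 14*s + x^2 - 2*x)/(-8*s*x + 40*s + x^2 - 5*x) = (-7*s*x + 14*s - x^2 + 2*x)/(8*s*x - 40*s - x^2 + 5*x)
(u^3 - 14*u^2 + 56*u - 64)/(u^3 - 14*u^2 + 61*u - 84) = (u^2 - 10*u + 16)/(u^2 - 10*u + 21)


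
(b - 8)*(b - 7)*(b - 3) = b^3 - 18*b^2 + 101*b - 168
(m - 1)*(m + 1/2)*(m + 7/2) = m^3 + 3*m^2 - 9*m/4 - 7/4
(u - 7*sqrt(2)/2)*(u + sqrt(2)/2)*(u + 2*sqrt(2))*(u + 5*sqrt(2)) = u^4 + 4*sqrt(2)*u^3 - 51*u^2/2 - 169*sqrt(2)*u/2 - 70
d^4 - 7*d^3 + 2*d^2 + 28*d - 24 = (d - 6)*(d - 2)*(d - 1)*(d + 2)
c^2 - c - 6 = (c - 3)*(c + 2)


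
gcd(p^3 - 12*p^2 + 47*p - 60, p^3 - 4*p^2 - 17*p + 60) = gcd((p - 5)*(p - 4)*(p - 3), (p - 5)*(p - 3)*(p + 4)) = p^2 - 8*p + 15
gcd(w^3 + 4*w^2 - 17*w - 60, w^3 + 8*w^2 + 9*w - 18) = w + 3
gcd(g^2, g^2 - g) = g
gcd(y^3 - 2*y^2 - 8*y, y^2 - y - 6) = y + 2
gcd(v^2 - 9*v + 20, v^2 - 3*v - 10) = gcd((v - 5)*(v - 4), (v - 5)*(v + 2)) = v - 5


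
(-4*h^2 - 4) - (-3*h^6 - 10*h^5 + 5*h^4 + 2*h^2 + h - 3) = 3*h^6 + 10*h^5 - 5*h^4 - 6*h^2 - h - 1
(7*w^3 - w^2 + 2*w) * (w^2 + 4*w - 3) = 7*w^5 + 27*w^4 - 23*w^3 + 11*w^2 - 6*w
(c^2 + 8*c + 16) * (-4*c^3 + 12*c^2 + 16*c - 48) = -4*c^5 - 20*c^4 + 48*c^3 + 272*c^2 - 128*c - 768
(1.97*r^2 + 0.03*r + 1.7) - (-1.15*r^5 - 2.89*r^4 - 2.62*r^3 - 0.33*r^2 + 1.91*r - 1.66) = 1.15*r^5 + 2.89*r^4 + 2.62*r^3 + 2.3*r^2 - 1.88*r + 3.36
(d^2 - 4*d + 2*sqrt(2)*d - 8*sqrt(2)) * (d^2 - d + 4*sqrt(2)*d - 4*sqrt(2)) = d^4 - 5*d^3 + 6*sqrt(2)*d^3 - 30*sqrt(2)*d^2 + 20*d^2 - 80*d + 24*sqrt(2)*d + 64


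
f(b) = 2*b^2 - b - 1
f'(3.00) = 11.00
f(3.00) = 14.00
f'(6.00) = 23.00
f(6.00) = 65.00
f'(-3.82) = -16.28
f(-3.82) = 32.00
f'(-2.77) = -12.08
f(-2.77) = 17.12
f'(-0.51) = -3.04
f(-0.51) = 0.03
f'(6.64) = 25.56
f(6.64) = 80.54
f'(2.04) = 7.16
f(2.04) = 5.28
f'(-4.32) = -18.28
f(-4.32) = 40.64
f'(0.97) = 2.88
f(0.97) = -0.09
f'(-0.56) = -3.24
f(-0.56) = 0.19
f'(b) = 4*b - 1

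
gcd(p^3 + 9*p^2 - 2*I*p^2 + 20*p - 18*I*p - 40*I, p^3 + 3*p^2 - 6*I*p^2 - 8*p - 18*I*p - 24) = p - 2*I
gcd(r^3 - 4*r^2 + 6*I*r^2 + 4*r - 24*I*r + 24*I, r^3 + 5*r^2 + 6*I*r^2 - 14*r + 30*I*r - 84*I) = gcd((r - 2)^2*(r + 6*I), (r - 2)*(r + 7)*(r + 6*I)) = r^2 + r*(-2 + 6*I) - 12*I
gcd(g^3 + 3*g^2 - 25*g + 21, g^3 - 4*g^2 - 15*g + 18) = g - 1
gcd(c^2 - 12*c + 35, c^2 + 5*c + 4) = 1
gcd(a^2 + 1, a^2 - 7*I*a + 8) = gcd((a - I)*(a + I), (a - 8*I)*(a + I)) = a + I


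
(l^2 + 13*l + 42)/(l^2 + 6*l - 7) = (l + 6)/(l - 1)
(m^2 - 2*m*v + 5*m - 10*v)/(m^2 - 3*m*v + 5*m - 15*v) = (-m + 2*v)/(-m + 3*v)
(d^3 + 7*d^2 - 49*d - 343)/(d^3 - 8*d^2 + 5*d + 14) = (d^2 + 14*d + 49)/(d^2 - d - 2)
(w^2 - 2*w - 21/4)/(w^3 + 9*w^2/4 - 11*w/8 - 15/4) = 2*(2*w - 7)/(4*w^2 + 3*w - 10)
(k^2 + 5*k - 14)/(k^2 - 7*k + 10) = (k + 7)/(k - 5)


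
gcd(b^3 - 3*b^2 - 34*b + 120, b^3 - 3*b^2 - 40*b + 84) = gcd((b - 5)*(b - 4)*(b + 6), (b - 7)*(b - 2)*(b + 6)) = b + 6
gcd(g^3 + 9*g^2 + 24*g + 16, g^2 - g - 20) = g + 4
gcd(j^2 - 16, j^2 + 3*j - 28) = j - 4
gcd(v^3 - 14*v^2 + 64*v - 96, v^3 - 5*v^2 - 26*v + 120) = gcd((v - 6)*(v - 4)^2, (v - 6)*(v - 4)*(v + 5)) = v^2 - 10*v + 24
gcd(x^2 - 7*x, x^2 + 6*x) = x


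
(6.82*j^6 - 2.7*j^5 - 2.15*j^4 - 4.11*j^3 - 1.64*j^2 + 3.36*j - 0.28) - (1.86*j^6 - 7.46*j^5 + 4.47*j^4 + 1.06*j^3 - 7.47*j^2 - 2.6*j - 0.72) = 4.96*j^6 + 4.76*j^5 - 6.62*j^4 - 5.17*j^3 + 5.83*j^2 + 5.96*j + 0.44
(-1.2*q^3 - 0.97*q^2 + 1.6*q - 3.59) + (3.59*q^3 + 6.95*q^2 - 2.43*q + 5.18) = 2.39*q^3 + 5.98*q^2 - 0.83*q + 1.59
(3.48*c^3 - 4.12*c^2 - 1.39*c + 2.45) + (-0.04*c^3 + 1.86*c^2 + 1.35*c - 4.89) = 3.44*c^3 - 2.26*c^2 - 0.0399999999999998*c - 2.44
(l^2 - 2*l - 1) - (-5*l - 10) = l^2 + 3*l + 9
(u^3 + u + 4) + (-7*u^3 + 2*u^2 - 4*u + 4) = -6*u^3 + 2*u^2 - 3*u + 8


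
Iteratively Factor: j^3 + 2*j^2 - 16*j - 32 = (j + 4)*(j^2 - 2*j - 8) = (j - 4)*(j + 4)*(j + 2)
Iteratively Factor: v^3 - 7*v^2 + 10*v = (v - 5)*(v^2 - 2*v) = (v - 5)*(v - 2)*(v)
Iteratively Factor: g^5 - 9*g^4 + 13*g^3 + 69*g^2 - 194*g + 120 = (g - 1)*(g^4 - 8*g^3 + 5*g^2 + 74*g - 120) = (g - 5)*(g - 1)*(g^3 - 3*g^2 - 10*g + 24) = (g - 5)*(g - 4)*(g - 1)*(g^2 + g - 6) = (g - 5)*(g - 4)*(g - 1)*(g + 3)*(g - 2)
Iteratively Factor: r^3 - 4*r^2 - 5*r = (r + 1)*(r^2 - 5*r) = r*(r + 1)*(r - 5)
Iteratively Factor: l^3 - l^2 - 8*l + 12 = (l + 3)*(l^2 - 4*l + 4) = (l - 2)*(l + 3)*(l - 2)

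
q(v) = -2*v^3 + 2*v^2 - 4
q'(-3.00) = -66.00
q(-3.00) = 68.00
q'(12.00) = -816.00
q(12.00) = -3172.00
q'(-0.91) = -8.61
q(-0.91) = -0.84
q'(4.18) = -88.11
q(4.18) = -115.12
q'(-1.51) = -19.72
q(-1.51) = 7.45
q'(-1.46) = -18.63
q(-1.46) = 6.49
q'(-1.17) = -12.89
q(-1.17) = 1.94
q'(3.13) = -46.26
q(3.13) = -45.73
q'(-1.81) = -26.90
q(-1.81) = 14.41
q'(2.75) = -34.38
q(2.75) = -30.47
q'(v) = -6*v^2 + 4*v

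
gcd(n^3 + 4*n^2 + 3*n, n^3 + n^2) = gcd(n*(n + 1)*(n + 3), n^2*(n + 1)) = n^2 + n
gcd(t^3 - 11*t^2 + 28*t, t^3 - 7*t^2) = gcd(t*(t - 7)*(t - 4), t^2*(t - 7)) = t^2 - 7*t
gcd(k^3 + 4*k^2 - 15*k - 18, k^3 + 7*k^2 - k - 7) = k + 1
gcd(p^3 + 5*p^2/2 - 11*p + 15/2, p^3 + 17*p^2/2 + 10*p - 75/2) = p^2 + 7*p/2 - 15/2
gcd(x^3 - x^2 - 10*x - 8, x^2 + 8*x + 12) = x + 2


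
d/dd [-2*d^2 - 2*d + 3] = -4*d - 2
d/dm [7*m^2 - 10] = 14*m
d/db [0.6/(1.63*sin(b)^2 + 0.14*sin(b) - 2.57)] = -(1.956*sin(b) + 0.084)*cos(b)/(1.63*sin(b)^2 + 0.14*sin(b) - 2.57)^2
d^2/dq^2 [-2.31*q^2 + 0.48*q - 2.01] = -4.62000000000000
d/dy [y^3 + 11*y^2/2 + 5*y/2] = 3*y^2 + 11*y + 5/2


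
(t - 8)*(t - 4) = t^2 - 12*t + 32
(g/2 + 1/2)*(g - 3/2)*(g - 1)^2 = g^4/2 - 5*g^3/4 + g^2/4 + 5*g/4 - 3/4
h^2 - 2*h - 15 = (h - 5)*(h + 3)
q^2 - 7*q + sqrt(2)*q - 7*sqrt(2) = (q - 7)*(q + sqrt(2))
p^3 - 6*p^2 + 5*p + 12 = (p - 4)*(p - 3)*(p + 1)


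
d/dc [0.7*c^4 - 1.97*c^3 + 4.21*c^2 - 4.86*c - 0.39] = 2.8*c^3 - 5.91*c^2 + 8.42*c - 4.86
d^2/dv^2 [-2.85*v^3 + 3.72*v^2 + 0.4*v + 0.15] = 7.44 - 17.1*v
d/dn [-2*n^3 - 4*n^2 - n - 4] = -6*n^2 - 8*n - 1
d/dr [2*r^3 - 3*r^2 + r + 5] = 6*r^2 - 6*r + 1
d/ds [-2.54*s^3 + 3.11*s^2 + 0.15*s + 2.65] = -7.62*s^2 + 6.22*s + 0.15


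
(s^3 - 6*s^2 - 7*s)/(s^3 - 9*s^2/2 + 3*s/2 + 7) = 2*s*(s - 7)/(2*s^2 - 11*s + 14)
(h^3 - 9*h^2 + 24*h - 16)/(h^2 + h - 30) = (h^3 - 9*h^2 + 24*h - 16)/(h^2 + h - 30)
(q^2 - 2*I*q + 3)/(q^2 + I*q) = (q - 3*I)/q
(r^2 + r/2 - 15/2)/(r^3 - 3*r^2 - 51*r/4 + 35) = 2*(r + 3)/(2*r^2 - r - 28)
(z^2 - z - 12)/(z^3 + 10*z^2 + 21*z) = (z - 4)/(z*(z + 7))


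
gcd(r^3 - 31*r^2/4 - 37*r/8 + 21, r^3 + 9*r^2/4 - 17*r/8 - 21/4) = r^2 + r/4 - 21/8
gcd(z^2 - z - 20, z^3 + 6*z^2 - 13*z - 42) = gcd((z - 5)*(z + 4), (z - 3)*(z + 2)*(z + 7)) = 1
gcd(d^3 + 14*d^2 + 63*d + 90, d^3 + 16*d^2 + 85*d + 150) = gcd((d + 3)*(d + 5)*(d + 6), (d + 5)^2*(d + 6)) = d^2 + 11*d + 30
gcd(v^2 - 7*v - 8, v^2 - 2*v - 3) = v + 1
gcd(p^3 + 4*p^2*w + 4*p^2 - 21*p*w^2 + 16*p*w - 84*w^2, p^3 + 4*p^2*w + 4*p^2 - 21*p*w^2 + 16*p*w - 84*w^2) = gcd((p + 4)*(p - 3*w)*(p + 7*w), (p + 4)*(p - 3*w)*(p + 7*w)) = p^3 + 4*p^2*w + 4*p^2 - 21*p*w^2 + 16*p*w - 84*w^2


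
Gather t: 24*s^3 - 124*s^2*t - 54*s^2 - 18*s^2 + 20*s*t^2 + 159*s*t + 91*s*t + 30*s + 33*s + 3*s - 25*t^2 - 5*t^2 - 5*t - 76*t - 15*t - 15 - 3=24*s^3 - 72*s^2 + 66*s + t^2*(20*s - 30) + t*(-124*s^2 + 250*s - 96) - 18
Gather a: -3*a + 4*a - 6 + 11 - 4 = a + 1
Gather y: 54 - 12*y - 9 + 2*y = 45 - 10*y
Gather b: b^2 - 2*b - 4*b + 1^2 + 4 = b^2 - 6*b + 5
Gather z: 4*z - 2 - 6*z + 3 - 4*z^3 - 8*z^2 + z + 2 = -4*z^3 - 8*z^2 - z + 3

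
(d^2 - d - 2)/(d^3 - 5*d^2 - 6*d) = (d - 2)/(d*(d - 6))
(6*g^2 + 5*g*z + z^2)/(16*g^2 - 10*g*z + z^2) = (6*g^2 + 5*g*z + z^2)/(16*g^2 - 10*g*z + z^2)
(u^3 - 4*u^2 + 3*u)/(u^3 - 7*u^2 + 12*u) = (u - 1)/(u - 4)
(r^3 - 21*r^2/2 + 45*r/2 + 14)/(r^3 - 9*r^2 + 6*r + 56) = (r + 1/2)/(r + 2)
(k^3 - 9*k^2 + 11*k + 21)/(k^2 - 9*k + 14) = (k^2 - 2*k - 3)/(k - 2)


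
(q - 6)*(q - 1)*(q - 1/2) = q^3 - 15*q^2/2 + 19*q/2 - 3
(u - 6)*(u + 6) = u^2 - 36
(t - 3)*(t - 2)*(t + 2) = t^3 - 3*t^2 - 4*t + 12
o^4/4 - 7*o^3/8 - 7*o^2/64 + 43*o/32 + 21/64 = (o/4 + 1/4)*(o - 3)*(o - 7/4)*(o + 1/4)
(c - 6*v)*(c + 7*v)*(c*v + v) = c^3*v + c^2*v^2 + c^2*v - 42*c*v^3 + c*v^2 - 42*v^3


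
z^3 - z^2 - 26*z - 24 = (z - 6)*(z + 1)*(z + 4)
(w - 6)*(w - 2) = w^2 - 8*w + 12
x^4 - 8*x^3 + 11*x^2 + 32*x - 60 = (x - 5)*(x - 3)*(x - 2)*(x + 2)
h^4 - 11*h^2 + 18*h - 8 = (h - 2)*(h - 1)^2*(h + 4)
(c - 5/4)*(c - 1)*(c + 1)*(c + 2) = c^4 + 3*c^3/4 - 7*c^2/2 - 3*c/4 + 5/2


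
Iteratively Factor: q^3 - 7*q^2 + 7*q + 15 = (q + 1)*(q^2 - 8*q + 15) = (q - 3)*(q + 1)*(q - 5)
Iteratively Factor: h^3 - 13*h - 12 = (h + 3)*(h^2 - 3*h - 4) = (h + 1)*(h + 3)*(h - 4)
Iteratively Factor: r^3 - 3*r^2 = (r)*(r^2 - 3*r) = r*(r - 3)*(r)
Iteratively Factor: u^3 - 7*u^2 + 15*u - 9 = (u - 1)*(u^2 - 6*u + 9) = (u - 3)*(u - 1)*(u - 3)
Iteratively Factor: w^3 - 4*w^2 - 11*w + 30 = (w - 5)*(w^2 + w - 6) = (w - 5)*(w + 3)*(w - 2)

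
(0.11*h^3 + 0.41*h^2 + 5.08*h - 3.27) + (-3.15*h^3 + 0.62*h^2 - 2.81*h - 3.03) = -3.04*h^3 + 1.03*h^2 + 2.27*h - 6.3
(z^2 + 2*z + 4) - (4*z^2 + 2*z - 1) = 5 - 3*z^2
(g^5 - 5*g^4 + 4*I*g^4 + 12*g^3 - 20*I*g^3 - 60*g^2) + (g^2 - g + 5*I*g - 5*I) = g^5 - 5*g^4 + 4*I*g^4 + 12*g^3 - 20*I*g^3 - 59*g^2 - g + 5*I*g - 5*I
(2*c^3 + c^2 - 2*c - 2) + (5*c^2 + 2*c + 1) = 2*c^3 + 6*c^2 - 1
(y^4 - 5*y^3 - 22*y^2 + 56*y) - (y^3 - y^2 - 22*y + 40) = y^4 - 6*y^3 - 21*y^2 + 78*y - 40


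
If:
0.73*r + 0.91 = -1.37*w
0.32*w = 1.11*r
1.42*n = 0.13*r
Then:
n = -0.02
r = -0.17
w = -0.58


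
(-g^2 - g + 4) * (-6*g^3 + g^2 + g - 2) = 6*g^5 + 5*g^4 - 26*g^3 + 5*g^2 + 6*g - 8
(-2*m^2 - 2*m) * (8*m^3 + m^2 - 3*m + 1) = -16*m^5 - 18*m^4 + 4*m^3 + 4*m^2 - 2*m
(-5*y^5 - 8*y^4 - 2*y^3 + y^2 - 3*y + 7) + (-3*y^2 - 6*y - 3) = -5*y^5 - 8*y^4 - 2*y^3 - 2*y^2 - 9*y + 4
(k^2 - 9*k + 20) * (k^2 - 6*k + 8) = k^4 - 15*k^3 + 82*k^2 - 192*k + 160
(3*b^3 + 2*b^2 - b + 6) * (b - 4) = 3*b^4 - 10*b^3 - 9*b^2 + 10*b - 24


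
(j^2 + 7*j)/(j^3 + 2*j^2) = (j + 7)/(j*(j + 2))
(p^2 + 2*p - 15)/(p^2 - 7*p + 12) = (p + 5)/(p - 4)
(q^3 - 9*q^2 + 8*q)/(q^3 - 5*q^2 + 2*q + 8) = q*(q^2 - 9*q + 8)/(q^3 - 5*q^2 + 2*q + 8)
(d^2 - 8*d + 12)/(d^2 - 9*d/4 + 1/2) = 4*(d - 6)/(4*d - 1)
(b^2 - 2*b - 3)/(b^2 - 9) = (b + 1)/(b + 3)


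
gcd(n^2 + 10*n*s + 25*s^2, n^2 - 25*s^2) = n + 5*s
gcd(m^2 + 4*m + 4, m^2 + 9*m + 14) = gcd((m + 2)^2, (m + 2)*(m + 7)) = m + 2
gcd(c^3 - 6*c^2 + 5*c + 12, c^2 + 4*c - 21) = c - 3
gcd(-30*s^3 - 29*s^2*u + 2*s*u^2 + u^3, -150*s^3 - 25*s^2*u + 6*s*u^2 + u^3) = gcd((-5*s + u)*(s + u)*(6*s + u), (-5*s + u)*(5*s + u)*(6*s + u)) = 30*s^2 - s*u - u^2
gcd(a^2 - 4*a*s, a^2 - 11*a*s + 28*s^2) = -a + 4*s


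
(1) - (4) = -3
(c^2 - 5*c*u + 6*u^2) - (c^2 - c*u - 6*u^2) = -4*c*u + 12*u^2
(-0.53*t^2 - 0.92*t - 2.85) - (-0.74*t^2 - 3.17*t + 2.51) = 0.21*t^2 + 2.25*t - 5.36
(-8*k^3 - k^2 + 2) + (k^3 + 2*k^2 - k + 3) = -7*k^3 + k^2 - k + 5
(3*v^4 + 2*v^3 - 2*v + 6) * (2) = 6*v^4 + 4*v^3 - 4*v + 12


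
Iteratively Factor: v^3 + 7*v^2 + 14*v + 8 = (v + 2)*(v^2 + 5*v + 4) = (v + 2)*(v + 4)*(v + 1)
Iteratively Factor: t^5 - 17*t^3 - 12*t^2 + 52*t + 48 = (t + 2)*(t^4 - 2*t^3 - 13*t^2 + 14*t + 24) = (t + 2)*(t + 3)*(t^3 - 5*t^2 + 2*t + 8) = (t + 1)*(t + 2)*(t + 3)*(t^2 - 6*t + 8) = (t - 2)*(t + 1)*(t + 2)*(t + 3)*(t - 4)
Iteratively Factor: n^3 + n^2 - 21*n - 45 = (n + 3)*(n^2 - 2*n - 15) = (n - 5)*(n + 3)*(n + 3)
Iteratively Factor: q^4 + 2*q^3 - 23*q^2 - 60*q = (q + 4)*(q^3 - 2*q^2 - 15*q) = q*(q + 4)*(q^2 - 2*q - 15) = q*(q + 3)*(q + 4)*(q - 5)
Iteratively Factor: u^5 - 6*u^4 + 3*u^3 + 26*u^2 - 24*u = (u + 2)*(u^4 - 8*u^3 + 19*u^2 - 12*u) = (u - 1)*(u + 2)*(u^3 - 7*u^2 + 12*u) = (u - 4)*(u - 1)*(u + 2)*(u^2 - 3*u) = (u - 4)*(u - 3)*(u - 1)*(u + 2)*(u)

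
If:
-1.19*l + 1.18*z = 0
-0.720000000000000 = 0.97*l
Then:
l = -0.74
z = -0.75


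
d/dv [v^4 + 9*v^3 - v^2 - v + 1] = 4*v^3 + 27*v^2 - 2*v - 1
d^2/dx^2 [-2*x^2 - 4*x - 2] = -4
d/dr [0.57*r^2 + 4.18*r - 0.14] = 1.14*r + 4.18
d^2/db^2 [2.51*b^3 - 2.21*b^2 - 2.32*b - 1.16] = 15.06*b - 4.42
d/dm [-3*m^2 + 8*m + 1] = 8 - 6*m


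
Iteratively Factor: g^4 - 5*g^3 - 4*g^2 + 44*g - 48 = (g + 3)*(g^3 - 8*g^2 + 20*g - 16) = (g - 4)*(g + 3)*(g^2 - 4*g + 4) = (g - 4)*(g - 2)*(g + 3)*(g - 2)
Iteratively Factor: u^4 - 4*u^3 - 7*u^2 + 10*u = (u - 5)*(u^3 + u^2 - 2*u) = (u - 5)*(u - 1)*(u^2 + 2*u) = u*(u - 5)*(u - 1)*(u + 2)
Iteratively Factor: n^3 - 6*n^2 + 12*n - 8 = (n - 2)*(n^2 - 4*n + 4) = (n - 2)^2*(n - 2)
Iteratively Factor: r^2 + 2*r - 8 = (r - 2)*(r + 4)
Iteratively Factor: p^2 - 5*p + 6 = (p - 2)*(p - 3)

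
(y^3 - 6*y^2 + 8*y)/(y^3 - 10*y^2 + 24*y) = (y - 2)/(y - 6)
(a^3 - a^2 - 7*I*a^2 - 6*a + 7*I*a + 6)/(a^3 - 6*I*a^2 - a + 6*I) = (a - I)/(a + 1)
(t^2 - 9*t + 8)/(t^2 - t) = (t - 8)/t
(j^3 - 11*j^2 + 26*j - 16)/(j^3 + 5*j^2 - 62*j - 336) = (j^2 - 3*j + 2)/(j^2 + 13*j + 42)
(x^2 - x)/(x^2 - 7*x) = (x - 1)/(x - 7)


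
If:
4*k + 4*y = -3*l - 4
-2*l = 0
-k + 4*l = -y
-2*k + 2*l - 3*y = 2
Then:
No Solution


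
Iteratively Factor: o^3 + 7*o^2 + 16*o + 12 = (o + 3)*(o^2 + 4*o + 4) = (o + 2)*(o + 3)*(o + 2)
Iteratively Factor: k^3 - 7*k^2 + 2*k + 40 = (k + 2)*(k^2 - 9*k + 20) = (k - 4)*(k + 2)*(k - 5)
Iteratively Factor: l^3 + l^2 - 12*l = (l + 4)*(l^2 - 3*l) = l*(l + 4)*(l - 3)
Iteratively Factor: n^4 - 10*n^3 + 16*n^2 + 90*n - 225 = (n - 5)*(n^3 - 5*n^2 - 9*n + 45) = (n - 5)*(n + 3)*(n^2 - 8*n + 15) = (n - 5)^2*(n + 3)*(n - 3)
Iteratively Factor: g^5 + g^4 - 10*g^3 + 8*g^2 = (g)*(g^4 + g^3 - 10*g^2 + 8*g) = g*(g - 1)*(g^3 + 2*g^2 - 8*g) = g*(g - 1)*(g + 4)*(g^2 - 2*g) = g*(g - 2)*(g - 1)*(g + 4)*(g)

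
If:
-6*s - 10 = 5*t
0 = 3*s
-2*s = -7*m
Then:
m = 0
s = 0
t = -2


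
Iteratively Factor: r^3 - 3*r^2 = (r)*(r^2 - 3*r) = r*(r - 3)*(r)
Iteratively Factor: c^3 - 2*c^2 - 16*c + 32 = (c - 2)*(c^2 - 16) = (c - 2)*(c + 4)*(c - 4)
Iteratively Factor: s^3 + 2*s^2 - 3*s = (s - 1)*(s^2 + 3*s) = (s - 1)*(s + 3)*(s)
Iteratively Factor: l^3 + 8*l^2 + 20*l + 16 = (l + 2)*(l^2 + 6*l + 8) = (l + 2)*(l + 4)*(l + 2)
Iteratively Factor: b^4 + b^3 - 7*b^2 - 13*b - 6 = (b + 1)*(b^3 - 7*b - 6) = (b + 1)*(b + 2)*(b^2 - 2*b - 3) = (b + 1)^2*(b + 2)*(b - 3)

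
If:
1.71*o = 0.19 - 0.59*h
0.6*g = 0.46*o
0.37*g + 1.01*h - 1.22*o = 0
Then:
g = 0.06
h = 0.08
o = 0.08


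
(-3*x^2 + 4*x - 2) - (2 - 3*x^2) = 4*x - 4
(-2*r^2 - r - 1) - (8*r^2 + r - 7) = -10*r^2 - 2*r + 6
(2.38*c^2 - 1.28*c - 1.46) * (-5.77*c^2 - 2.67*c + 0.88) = -13.7326*c^4 + 1.031*c^3 + 13.9362*c^2 + 2.7718*c - 1.2848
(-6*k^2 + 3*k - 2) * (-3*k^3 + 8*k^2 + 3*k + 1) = 18*k^5 - 57*k^4 + 12*k^3 - 13*k^2 - 3*k - 2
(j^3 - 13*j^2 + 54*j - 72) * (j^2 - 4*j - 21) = j^5 - 17*j^4 + 85*j^3 - 15*j^2 - 846*j + 1512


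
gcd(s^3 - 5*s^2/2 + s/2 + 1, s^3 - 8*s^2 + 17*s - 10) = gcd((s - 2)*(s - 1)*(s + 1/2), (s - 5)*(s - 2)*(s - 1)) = s^2 - 3*s + 2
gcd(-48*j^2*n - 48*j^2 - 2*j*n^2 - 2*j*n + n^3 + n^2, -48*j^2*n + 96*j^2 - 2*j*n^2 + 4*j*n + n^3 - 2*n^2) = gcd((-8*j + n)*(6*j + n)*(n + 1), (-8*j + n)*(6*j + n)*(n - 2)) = 48*j^2 + 2*j*n - n^2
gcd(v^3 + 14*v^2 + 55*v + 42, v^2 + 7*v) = v + 7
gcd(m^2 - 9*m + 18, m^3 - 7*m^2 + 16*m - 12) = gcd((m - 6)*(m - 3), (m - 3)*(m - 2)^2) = m - 3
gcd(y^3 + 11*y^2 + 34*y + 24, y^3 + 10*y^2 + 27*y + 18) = y^2 + 7*y + 6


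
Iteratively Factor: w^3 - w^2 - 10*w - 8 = (w + 2)*(w^2 - 3*w - 4) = (w - 4)*(w + 2)*(w + 1)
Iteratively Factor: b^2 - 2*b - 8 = (b - 4)*(b + 2)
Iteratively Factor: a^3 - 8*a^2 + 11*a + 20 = (a - 4)*(a^2 - 4*a - 5) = (a - 4)*(a + 1)*(a - 5)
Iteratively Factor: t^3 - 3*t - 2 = (t + 1)*(t^2 - t - 2) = (t + 1)^2*(t - 2)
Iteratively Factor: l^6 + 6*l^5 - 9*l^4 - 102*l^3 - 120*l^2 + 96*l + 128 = (l - 1)*(l^5 + 7*l^4 - 2*l^3 - 104*l^2 - 224*l - 128) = (l - 4)*(l - 1)*(l^4 + 11*l^3 + 42*l^2 + 64*l + 32) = (l - 4)*(l - 1)*(l + 4)*(l^3 + 7*l^2 + 14*l + 8) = (l - 4)*(l - 1)*(l + 1)*(l + 4)*(l^2 + 6*l + 8) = (l - 4)*(l - 1)*(l + 1)*(l + 2)*(l + 4)*(l + 4)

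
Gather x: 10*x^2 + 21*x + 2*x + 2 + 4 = 10*x^2 + 23*x + 6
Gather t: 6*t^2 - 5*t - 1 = 6*t^2 - 5*t - 1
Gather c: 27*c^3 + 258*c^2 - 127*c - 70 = 27*c^3 + 258*c^2 - 127*c - 70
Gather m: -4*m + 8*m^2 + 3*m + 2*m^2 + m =10*m^2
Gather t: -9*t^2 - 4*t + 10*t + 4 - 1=-9*t^2 + 6*t + 3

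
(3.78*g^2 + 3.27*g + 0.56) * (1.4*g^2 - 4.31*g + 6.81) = 5.292*g^4 - 11.7138*g^3 + 12.4321*g^2 + 19.8551*g + 3.8136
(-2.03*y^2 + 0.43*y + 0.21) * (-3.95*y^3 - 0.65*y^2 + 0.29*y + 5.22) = 8.0185*y^5 - 0.379*y^4 - 1.6977*y^3 - 10.6084*y^2 + 2.3055*y + 1.0962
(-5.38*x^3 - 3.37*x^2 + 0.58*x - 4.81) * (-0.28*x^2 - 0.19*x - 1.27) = 1.5064*x^5 + 1.9658*x^4 + 7.3105*x^3 + 5.5165*x^2 + 0.1773*x + 6.1087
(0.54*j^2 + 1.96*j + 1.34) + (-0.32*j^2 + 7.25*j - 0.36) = 0.22*j^2 + 9.21*j + 0.98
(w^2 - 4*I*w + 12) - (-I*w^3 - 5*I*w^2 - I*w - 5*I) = I*w^3 + w^2 + 5*I*w^2 - 3*I*w + 12 + 5*I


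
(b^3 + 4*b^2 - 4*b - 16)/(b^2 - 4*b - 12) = (b^2 + 2*b - 8)/(b - 6)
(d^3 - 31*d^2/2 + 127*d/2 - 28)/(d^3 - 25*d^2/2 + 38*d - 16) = (d - 7)/(d - 4)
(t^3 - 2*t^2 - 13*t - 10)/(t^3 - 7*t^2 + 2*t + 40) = (t + 1)/(t - 4)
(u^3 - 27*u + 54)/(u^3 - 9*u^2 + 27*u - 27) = (u + 6)/(u - 3)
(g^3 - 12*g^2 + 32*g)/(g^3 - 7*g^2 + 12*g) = (g - 8)/(g - 3)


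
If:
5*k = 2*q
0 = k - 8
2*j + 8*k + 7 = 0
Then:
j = -71/2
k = 8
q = 20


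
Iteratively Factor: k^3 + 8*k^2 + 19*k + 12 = (k + 4)*(k^2 + 4*k + 3) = (k + 3)*(k + 4)*(k + 1)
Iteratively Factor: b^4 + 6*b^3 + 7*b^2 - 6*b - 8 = (b - 1)*(b^3 + 7*b^2 + 14*b + 8) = (b - 1)*(b + 2)*(b^2 + 5*b + 4) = (b - 1)*(b + 2)*(b + 4)*(b + 1)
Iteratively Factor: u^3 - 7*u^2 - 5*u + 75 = (u - 5)*(u^2 - 2*u - 15) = (u - 5)^2*(u + 3)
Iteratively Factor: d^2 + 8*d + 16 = (d + 4)*(d + 4)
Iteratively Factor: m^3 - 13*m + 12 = (m - 3)*(m^2 + 3*m - 4) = (m - 3)*(m + 4)*(m - 1)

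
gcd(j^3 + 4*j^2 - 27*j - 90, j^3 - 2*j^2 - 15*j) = j^2 - 2*j - 15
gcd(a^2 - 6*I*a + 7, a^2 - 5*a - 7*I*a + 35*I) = a - 7*I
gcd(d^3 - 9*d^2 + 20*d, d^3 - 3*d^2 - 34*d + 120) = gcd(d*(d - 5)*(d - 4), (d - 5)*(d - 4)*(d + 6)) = d^2 - 9*d + 20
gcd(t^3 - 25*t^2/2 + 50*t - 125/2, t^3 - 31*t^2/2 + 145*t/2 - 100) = t^2 - 15*t/2 + 25/2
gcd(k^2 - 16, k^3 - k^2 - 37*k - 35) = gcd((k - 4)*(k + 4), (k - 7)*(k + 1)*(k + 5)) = 1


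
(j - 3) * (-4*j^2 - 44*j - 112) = -4*j^3 - 32*j^2 + 20*j + 336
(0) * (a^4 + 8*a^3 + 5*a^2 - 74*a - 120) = 0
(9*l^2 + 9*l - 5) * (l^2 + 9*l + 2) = 9*l^4 + 90*l^3 + 94*l^2 - 27*l - 10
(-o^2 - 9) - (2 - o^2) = -11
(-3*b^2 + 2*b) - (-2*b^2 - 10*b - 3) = -b^2 + 12*b + 3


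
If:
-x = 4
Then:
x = -4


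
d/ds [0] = 0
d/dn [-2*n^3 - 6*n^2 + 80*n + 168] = -6*n^2 - 12*n + 80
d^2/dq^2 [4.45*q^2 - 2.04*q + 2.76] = 8.90000000000000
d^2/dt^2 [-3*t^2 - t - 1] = -6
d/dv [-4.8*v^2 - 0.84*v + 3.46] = -9.6*v - 0.84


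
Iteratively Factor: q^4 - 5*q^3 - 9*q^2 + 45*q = (q)*(q^3 - 5*q^2 - 9*q + 45) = q*(q - 5)*(q^2 - 9) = q*(q - 5)*(q + 3)*(q - 3)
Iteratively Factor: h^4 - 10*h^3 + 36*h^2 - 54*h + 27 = (h - 3)*(h^3 - 7*h^2 + 15*h - 9) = (h - 3)^2*(h^2 - 4*h + 3) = (h - 3)^2*(h - 1)*(h - 3)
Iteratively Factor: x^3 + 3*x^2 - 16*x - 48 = (x + 4)*(x^2 - x - 12) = (x + 3)*(x + 4)*(x - 4)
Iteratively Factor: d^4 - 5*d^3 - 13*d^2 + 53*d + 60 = (d + 3)*(d^3 - 8*d^2 + 11*d + 20) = (d + 1)*(d + 3)*(d^2 - 9*d + 20) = (d - 5)*(d + 1)*(d + 3)*(d - 4)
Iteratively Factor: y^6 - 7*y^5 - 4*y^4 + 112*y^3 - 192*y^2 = (y - 4)*(y^5 - 3*y^4 - 16*y^3 + 48*y^2) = (y - 4)^2*(y^4 + y^3 - 12*y^2) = (y - 4)^2*(y + 4)*(y^3 - 3*y^2) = y*(y - 4)^2*(y + 4)*(y^2 - 3*y) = y*(y - 4)^2*(y - 3)*(y + 4)*(y)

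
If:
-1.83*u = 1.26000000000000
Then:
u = -0.69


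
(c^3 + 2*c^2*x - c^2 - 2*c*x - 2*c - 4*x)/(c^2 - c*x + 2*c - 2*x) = (c^3 + 2*c^2*x - c^2 - 2*c*x - 2*c - 4*x)/(c^2 - c*x + 2*c - 2*x)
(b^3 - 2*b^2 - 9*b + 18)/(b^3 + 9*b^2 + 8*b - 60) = (b^2 - 9)/(b^2 + 11*b + 30)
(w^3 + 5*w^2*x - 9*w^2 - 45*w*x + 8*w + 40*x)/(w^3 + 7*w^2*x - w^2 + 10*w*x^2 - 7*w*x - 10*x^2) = (w - 8)/(w + 2*x)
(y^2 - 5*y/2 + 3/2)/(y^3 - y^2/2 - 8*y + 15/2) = (2*y - 3)/(2*y^2 + y - 15)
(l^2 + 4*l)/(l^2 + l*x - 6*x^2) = l*(l + 4)/(l^2 + l*x - 6*x^2)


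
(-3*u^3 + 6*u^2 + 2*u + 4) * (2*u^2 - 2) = -6*u^5 + 12*u^4 + 10*u^3 - 4*u^2 - 4*u - 8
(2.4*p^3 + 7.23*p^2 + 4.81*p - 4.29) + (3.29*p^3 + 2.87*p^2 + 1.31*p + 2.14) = 5.69*p^3 + 10.1*p^2 + 6.12*p - 2.15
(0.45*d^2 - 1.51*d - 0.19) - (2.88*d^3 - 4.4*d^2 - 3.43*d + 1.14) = -2.88*d^3 + 4.85*d^2 + 1.92*d - 1.33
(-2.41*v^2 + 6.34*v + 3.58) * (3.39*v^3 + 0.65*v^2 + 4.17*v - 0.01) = -8.1699*v^5 + 19.9261*v^4 + 6.2075*v^3 + 28.7889*v^2 + 14.8652*v - 0.0358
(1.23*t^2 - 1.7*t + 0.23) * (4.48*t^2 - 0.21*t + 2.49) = 5.5104*t^4 - 7.8743*t^3 + 4.4501*t^2 - 4.2813*t + 0.5727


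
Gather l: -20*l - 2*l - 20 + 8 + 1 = -22*l - 11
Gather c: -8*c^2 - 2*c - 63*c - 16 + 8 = -8*c^2 - 65*c - 8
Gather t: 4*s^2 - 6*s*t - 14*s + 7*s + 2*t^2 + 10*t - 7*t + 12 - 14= 4*s^2 - 7*s + 2*t^2 + t*(3 - 6*s) - 2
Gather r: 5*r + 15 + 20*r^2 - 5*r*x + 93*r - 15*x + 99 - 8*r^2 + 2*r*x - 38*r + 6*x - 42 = 12*r^2 + r*(60 - 3*x) - 9*x + 72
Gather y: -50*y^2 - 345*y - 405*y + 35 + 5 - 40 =-50*y^2 - 750*y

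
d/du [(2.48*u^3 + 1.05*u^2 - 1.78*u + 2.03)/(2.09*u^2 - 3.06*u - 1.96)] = (5.1832*u^4 - 15.1776*u^3 - 14.0752*u^2 - 12.6014*u + 9.7006)/(4.3681*u^4 - 12.7908*u^3 + 1.1708*u^2 + 11.9952*u + 3.8416)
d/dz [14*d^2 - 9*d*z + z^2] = -9*d + 2*z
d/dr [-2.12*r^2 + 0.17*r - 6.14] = 0.17 - 4.24*r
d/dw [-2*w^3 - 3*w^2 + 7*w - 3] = -6*w^2 - 6*w + 7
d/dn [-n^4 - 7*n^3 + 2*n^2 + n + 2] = -4*n^3 - 21*n^2 + 4*n + 1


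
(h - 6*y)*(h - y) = h^2 - 7*h*y + 6*y^2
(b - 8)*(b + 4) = b^2 - 4*b - 32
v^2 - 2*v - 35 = (v - 7)*(v + 5)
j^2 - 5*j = j*(j - 5)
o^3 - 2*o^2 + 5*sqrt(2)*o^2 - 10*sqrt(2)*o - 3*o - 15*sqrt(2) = (o - 3)*(o + 1)*(o + 5*sqrt(2))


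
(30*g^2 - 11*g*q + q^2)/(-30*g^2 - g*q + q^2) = (-5*g + q)/(5*g + q)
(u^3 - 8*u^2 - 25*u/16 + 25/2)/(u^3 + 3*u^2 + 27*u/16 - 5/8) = (4*u^2 - 37*u + 40)/(4*u^2 + 7*u - 2)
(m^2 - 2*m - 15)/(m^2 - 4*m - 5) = (m + 3)/(m + 1)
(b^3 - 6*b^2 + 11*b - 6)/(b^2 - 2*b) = b - 4 + 3/b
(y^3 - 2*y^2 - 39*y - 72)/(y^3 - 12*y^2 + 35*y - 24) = (y^2 + 6*y + 9)/(y^2 - 4*y + 3)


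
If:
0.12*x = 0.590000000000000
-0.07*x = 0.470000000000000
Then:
No Solution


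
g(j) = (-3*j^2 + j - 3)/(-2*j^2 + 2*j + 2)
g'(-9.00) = 0.00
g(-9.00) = 1.43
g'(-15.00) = 0.00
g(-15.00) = 1.45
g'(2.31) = -4.19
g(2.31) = 4.12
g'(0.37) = -0.23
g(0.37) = -1.23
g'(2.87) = -1.23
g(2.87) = 2.84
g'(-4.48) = 0.02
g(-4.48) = 1.44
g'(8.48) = -0.03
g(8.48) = 1.68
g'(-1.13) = 3.79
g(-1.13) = 2.83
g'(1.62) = -534318.18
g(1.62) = 1051.50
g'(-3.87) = 0.03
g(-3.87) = 1.45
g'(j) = (1 - 6*j)/(-2*j^2 + 2*j + 2) + (4*j - 2)*(-3*j^2 + j - 3)/(-2*j^2 + 2*j + 2)^2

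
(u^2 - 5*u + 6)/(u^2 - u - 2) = (u - 3)/(u + 1)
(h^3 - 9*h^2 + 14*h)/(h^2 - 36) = h*(h^2 - 9*h + 14)/(h^2 - 36)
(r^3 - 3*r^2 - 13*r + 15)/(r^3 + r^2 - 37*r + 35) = (r + 3)/(r + 7)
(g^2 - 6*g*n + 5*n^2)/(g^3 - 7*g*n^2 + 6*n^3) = (g - 5*n)/(g^2 + g*n - 6*n^2)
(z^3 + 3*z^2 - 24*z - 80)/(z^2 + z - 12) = (z^2 - z - 20)/(z - 3)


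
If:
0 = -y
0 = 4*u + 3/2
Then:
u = -3/8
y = 0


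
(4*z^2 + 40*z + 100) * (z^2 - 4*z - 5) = 4*z^4 + 24*z^3 - 80*z^2 - 600*z - 500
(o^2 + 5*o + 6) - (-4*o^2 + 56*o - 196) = 5*o^2 - 51*o + 202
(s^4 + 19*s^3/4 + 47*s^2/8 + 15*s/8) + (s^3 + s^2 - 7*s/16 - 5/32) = s^4 + 23*s^3/4 + 55*s^2/8 + 23*s/16 - 5/32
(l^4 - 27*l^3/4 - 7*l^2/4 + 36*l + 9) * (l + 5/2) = l^5 - 17*l^4/4 - 149*l^3/8 + 253*l^2/8 + 99*l + 45/2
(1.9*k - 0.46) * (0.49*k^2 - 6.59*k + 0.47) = 0.931*k^3 - 12.7464*k^2 + 3.9244*k - 0.2162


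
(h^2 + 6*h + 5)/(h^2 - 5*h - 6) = (h + 5)/(h - 6)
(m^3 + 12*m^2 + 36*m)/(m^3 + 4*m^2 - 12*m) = (m + 6)/(m - 2)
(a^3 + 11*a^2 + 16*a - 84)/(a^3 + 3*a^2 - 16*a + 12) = (a + 7)/(a - 1)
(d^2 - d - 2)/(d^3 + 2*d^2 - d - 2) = (d - 2)/(d^2 + d - 2)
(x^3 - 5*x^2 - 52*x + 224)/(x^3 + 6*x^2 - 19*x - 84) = (x - 8)/(x + 3)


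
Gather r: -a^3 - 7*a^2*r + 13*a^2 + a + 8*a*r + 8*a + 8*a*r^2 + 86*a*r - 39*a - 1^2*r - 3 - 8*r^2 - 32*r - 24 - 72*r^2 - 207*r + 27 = -a^3 + 13*a^2 - 30*a + r^2*(8*a - 80) + r*(-7*a^2 + 94*a - 240)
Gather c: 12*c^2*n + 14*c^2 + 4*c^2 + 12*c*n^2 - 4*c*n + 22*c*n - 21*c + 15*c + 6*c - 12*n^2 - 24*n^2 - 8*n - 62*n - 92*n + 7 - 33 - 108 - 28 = c^2*(12*n + 18) + c*(12*n^2 + 18*n) - 36*n^2 - 162*n - 162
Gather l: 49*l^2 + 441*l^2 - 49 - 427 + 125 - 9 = 490*l^2 - 360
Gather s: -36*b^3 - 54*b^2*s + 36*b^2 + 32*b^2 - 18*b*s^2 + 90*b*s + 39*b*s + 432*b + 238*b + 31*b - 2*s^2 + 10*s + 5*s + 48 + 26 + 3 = -36*b^3 + 68*b^2 + 701*b + s^2*(-18*b - 2) + s*(-54*b^2 + 129*b + 15) + 77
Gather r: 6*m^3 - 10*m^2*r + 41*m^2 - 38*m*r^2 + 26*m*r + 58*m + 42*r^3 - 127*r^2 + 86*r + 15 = 6*m^3 + 41*m^2 + 58*m + 42*r^3 + r^2*(-38*m - 127) + r*(-10*m^2 + 26*m + 86) + 15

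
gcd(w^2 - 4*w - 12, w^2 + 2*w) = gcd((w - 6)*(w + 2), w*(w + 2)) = w + 2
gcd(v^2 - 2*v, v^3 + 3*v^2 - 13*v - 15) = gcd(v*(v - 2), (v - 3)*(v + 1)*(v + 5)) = 1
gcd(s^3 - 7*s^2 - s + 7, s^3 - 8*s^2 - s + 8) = s^2 - 1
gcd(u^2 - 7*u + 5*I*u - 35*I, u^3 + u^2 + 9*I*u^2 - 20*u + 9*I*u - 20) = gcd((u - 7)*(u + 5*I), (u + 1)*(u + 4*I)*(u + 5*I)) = u + 5*I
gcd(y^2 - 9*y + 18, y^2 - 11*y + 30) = y - 6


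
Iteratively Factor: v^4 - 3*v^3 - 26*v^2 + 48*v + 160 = (v + 4)*(v^3 - 7*v^2 + 2*v + 40) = (v + 2)*(v + 4)*(v^2 - 9*v + 20) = (v - 4)*(v + 2)*(v + 4)*(v - 5)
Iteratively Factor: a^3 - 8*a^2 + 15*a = (a - 3)*(a^2 - 5*a) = (a - 5)*(a - 3)*(a)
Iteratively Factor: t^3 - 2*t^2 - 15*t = (t + 3)*(t^2 - 5*t) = (t - 5)*(t + 3)*(t)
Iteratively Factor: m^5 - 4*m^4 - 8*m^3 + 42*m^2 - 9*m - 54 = (m - 3)*(m^4 - m^3 - 11*m^2 + 9*m + 18) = (m - 3)*(m - 2)*(m^3 + m^2 - 9*m - 9) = (m - 3)*(m - 2)*(m + 1)*(m^2 - 9) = (m - 3)^2*(m - 2)*(m + 1)*(m + 3)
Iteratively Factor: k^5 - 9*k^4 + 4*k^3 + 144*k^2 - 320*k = (k + 4)*(k^4 - 13*k^3 + 56*k^2 - 80*k) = (k - 5)*(k + 4)*(k^3 - 8*k^2 + 16*k) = k*(k - 5)*(k + 4)*(k^2 - 8*k + 16) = k*(k - 5)*(k - 4)*(k + 4)*(k - 4)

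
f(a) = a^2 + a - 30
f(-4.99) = -10.09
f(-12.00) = 102.00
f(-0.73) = -30.20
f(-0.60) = -30.24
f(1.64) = -25.67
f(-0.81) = -30.15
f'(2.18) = 5.36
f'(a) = 2*a + 1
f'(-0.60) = -0.20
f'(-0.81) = -0.62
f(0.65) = -28.93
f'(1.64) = 4.28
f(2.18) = -23.07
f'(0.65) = 2.30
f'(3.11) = 7.22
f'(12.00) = 25.00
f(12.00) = 126.00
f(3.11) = -17.22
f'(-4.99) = -8.98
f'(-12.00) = -23.00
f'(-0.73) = -0.46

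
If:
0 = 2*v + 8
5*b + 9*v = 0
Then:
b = 36/5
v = -4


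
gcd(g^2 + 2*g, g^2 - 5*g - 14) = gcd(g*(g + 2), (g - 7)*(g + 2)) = g + 2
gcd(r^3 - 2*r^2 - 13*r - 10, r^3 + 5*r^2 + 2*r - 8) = r + 2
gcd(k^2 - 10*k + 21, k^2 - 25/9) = 1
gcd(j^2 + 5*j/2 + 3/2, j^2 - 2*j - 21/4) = j + 3/2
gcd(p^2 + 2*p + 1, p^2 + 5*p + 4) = p + 1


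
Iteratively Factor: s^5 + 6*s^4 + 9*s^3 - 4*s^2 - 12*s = (s - 1)*(s^4 + 7*s^3 + 16*s^2 + 12*s) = (s - 1)*(s + 2)*(s^3 + 5*s^2 + 6*s) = (s - 1)*(s + 2)*(s + 3)*(s^2 + 2*s) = s*(s - 1)*(s + 2)*(s + 3)*(s + 2)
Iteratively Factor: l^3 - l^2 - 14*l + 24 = (l + 4)*(l^2 - 5*l + 6) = (l - 2)*(l + 4)*(l - 3)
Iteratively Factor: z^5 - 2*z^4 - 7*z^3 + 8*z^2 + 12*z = (z + 2)*(z^4 - 4*z^3 + z^2 + 6*z) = (z - 2)*(z + 2)*(z^3 - 2*z^2 - 3*z) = z*(z - 2)*(z + 2)*(z^2 - 2*z - 3) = z*(z - 3)*(z - 2)*(z + 2)*(z + 1)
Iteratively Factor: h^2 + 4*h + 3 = (h + 1)*(h + 3)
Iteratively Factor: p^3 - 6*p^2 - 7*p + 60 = (p - 4)*(p^2 - 2*p - 15) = (p - 4)*(p + 3)*(p - 5)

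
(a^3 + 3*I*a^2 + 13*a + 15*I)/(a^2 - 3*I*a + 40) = (a^2 - 2*I*a + 3)/(a - 8*I)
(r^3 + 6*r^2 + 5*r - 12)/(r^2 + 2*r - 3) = r + 4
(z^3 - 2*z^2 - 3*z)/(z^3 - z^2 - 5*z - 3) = z/(z + 1)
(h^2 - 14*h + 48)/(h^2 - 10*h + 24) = (h - 8)/(h - 4)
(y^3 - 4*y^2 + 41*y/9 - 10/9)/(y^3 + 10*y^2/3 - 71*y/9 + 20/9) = (3*y^2 - 11*y + 10)/(3*y^2 + 11*y - 20)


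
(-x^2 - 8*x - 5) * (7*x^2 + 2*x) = -7*x^4 - 58*x^3 - 51*x^2 - 10*x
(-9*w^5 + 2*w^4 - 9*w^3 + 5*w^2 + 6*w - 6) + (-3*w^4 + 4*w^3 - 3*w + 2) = -9*w^5 - w^4 - 5*w^3 + 5*w^2 + 3*w - 4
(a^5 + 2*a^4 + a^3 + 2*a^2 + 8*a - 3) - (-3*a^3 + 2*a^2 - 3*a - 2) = a^5 + 2*a^4 + 4*a^3 + 11*a - 1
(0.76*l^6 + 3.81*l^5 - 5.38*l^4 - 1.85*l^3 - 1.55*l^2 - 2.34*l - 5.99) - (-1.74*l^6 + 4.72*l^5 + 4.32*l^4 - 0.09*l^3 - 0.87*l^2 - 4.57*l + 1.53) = 2.5*l^6 - 0.91*l^5 - 9.7*l^4 - 1.76*l^3 - 0.68*l^2 + 2.23*l - 7.52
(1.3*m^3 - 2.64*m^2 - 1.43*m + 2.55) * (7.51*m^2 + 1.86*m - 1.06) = 9.763*m^5 - 17.4084*m^4 - 17.0277*m^3 + 19.2891*m^2 + 6.2588*m - 2.703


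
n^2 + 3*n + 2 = (n + 1)*(n + 2)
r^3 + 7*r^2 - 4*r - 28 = (r - 2)*(r + 2)*(r + 7)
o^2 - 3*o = o*(o - 3)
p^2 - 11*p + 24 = (p - 8)*(p - 3)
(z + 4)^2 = z^2 + 8*z + 16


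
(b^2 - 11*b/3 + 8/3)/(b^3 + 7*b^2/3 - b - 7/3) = (3*b - 8)/(3*b^2 + 10*b + 7)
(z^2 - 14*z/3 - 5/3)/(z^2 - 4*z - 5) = (z + 1/3)/(z + 1)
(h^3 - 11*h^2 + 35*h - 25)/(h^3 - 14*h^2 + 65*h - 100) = (h - 1)/(h - 4)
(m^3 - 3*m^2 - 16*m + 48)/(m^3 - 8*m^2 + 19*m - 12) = (m + 4)/(m - 1)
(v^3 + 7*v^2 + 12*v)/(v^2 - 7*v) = (v^2 + 7*v + 12)/(v - 7)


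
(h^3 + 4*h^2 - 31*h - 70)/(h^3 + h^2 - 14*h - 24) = (h^2 + 2*h - 35)/(h^2 - h - 12)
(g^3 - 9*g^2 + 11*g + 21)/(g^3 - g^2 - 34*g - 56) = (g^2 - 2*g - 3)/(g^2 + 6*g + 8)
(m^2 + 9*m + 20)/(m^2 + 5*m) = (m + 4)/m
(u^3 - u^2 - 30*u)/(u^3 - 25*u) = (u - 6)/(u - 5)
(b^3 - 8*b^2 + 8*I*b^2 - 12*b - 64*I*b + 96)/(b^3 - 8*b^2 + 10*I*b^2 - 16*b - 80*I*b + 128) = (b + 6*I)/(b + 8*I)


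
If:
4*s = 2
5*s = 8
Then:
No Solution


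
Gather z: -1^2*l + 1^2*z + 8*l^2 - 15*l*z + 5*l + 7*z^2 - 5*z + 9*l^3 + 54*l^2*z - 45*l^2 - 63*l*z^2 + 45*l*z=9*l^3 - 37*l^2 + 4*l + z^2*(7 - 63*l) + z*(54*l^2 + 30*l - 4)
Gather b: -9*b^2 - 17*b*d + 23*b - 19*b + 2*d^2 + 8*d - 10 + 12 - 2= -9*b^2 + b*(4 - 17*d) + 2*d^2 + 8*d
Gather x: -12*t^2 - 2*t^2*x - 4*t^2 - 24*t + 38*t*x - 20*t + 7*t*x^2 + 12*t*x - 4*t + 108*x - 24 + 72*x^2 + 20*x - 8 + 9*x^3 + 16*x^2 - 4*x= -16*t^2 - 48*t + 9*x^3 + x^2*(7*t + 88) + x*(-2*t^2 + 50*t + 124) - 32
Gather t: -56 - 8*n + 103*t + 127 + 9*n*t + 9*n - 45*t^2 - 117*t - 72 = n - 45*t^2 + t*(9*n - 14) - 1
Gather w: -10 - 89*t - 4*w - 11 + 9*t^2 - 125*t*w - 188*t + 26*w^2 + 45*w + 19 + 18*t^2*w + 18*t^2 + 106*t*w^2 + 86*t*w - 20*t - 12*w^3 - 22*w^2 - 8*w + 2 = 27*t^2 - 297*t - 12*w^3 + w^2*(106*t + 4) + w*(18*t^2 - 39*t + 33)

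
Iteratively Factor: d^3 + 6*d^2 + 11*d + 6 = (d + 2)*(d^2 + 4*d + 3) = (d + 1)*(d + 2)*(d + 3)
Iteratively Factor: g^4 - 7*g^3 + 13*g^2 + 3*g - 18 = (g - 3)*(g^3 - 4*g^2 + g + 6) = (g - 3)^2*(g^2 - g - 2) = (g - 3)^2*(g + 1)*(g - 2)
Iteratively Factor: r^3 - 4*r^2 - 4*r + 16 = (r + 2)*(r^2 - 6*r + 8) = (r - 2)*(r + 2)*(r - 4)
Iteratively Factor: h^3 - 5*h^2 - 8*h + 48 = (h - 4)*(h^2 - h - 12) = (h - 4)^2*(h + 3)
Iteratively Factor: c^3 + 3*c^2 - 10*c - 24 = (c - 3)*(c^2 + 6*c + 8) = (c - 3)*(c + 2)*(c + 4)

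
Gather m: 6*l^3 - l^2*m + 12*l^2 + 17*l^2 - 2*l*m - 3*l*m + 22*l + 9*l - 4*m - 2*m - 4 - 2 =6*l^3 + 29*l^2 + 31*l + m*(-l^2 - 5*l - 6) - 6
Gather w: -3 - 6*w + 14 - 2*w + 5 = 16 - 8*w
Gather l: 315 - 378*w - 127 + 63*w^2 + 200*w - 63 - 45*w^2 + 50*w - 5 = 18*w^2 - 128*w + 120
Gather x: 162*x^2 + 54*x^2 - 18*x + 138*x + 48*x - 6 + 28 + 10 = 216*x^2 + 168*x + 32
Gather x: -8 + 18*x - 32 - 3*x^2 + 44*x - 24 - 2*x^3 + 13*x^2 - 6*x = -2*x^3 + 10*x^2 + 56*x - 64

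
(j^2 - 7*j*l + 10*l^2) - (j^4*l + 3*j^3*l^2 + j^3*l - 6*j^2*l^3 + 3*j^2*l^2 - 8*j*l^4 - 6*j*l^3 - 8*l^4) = -j^4*l - 3*j^3*l^2 - j^3*l + 6*j^2*l^3 - 3*j^2*l^2 + j^2 + 8*j*l^4 + 6*j*l^3 - 7*j*l + 8*l^4 + 10*l^2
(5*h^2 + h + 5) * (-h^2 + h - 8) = -5*h^4 + 4*h^3 - 44*h^2 - 3*h - 40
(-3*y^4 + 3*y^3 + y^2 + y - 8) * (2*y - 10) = -6*y^5 + 36*y^4 - 28*y^3 - 8*y^2 - 26*y + 80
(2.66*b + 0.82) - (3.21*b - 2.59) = 3.41 - 0.55*b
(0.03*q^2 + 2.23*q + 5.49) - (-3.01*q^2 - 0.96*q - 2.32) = 3.04*q^2 + 3.19*q + 7.81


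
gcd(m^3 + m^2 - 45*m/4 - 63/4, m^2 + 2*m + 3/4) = m + 3/2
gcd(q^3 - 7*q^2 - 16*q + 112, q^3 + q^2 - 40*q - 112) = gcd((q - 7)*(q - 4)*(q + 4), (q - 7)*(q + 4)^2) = q^2 - 3*q - 28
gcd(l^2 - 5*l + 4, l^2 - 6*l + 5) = l - 1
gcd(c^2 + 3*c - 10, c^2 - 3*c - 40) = c + 5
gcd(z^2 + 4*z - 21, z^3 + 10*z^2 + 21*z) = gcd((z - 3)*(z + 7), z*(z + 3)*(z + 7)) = z + 7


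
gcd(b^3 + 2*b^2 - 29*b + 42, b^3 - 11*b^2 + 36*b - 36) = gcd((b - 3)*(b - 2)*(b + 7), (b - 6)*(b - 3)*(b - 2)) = b^2 - 5*b + 6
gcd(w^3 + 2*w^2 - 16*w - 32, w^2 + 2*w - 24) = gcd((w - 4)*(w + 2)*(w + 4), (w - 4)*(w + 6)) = w - 4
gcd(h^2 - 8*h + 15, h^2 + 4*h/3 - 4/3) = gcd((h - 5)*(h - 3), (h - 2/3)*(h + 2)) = 1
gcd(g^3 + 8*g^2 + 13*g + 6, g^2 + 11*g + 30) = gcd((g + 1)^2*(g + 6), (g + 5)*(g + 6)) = g + 6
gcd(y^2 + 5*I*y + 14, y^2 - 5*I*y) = 1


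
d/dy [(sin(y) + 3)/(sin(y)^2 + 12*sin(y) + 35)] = (-6*sin(y) + cos(y)^2 - 2)*cos(y)/(sin(y)^2 + 12*sin(y) + 35)^2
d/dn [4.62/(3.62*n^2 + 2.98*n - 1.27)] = (-33.4488*n - 13.7676)/(3.62*n^2 + 2.98*n - 1.27)^2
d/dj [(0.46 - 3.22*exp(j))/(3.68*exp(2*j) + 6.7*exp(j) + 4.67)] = (11.8496*exp(2*j) - 3.3856*exp(j) - 18.1194)*exp(j)/(13.5424*exp(4*j) + 49.312*exp(3*j) + 79.2612*exp(2*j) + 62.578*exp(j) + 21.8089)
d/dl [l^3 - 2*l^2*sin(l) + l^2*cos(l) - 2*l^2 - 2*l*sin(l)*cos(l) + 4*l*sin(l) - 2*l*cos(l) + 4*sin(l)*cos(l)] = -l^2*sin(l) - 2*l^2*cos(l) + 3*l^2 - 2*l*sin(l) + 6*l*cos(l) - 2*l*cos(2*l) - 4*l + 4*sin(l) - sin(2*l) - 2*cos(l) + 4*cos(2*l)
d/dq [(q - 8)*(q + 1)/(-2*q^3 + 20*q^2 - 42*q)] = (q^4 - 14*q^3 + 25*q^2 + 160*q - 168)/(2*q^2*(q^4 - 20*q^3 + 142*q^2 - 420*q + 441))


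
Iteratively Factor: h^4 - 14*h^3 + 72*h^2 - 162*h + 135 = (h - 5)*(h^3 - 9*h^2 + 27*h - 27) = (h - 5)*(h - 3)*(h^2 - 6*h + 9) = (h - 5)*(h - 3)^2*(h - 3)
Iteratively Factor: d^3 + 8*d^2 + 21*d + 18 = (d + 3)*(d^2 + 5*d + 6) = (d + 2)*(d + 3)*(d + 3)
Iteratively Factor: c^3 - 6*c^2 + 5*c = (c - 1)*(c^2 - 5*c) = (c - 5)*(c - 1)*(c)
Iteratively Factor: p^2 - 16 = (p - 4)*(p + 4)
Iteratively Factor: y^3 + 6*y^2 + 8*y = (y + 4)*(y^2 + 2*y) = y*(y + 4)*(y + 2)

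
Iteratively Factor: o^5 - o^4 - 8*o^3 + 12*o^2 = (o - 2)*(o^4 + o^3 - 6*o^2) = o*(o - 2)*(o^3 + o^2 - 6*o) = o*(o - 2)*(o + 3)*(o^2 - 2*o) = o^2*(o - 2)*(o + 3)*(o - 2)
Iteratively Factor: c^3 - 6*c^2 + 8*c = (c - 4)*(c^2 - 2*c) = c*(c - 4)*(c - 2)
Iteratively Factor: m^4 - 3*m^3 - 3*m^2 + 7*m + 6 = (m + 1)*(m^3 - 4*m^2 + m + 6) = (m + 1)^2*(m^2 - 5*m + 6) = (m - 2)*(m + 1)^2*(m - 3)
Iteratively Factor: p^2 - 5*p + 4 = (p - 1)*(p - 4)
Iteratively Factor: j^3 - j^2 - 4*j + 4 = (j - 2)*(j^2 + j - 2) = (j - 2)*(j - 1)*(j + 2)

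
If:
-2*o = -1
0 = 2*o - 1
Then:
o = 1/2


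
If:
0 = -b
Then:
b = 0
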